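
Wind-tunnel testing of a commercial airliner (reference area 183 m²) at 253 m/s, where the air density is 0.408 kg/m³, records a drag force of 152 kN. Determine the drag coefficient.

CD = 0.0636

From D = ½ρv²S·CD, rearranging gives CD = 2D/(ρv²S).
CD = 2 × 1.52×10^5 / (0.408 × 253² × 183) = 0.0636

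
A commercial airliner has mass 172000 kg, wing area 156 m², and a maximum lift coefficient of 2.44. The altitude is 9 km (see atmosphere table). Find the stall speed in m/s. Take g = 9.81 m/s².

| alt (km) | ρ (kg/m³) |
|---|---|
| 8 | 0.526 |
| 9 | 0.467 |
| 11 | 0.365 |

V_stall = 138 m/s

At 9 km, from the table: ρ = 0.467 kg/m³.
Stall occurs when L = W at CL,max. W = mg = 172000 × 9.81 = 1.687×10^6 N.
From L = ½ρV²S·CL,max = W: V_stall = √(2W/(ρSCL,max)) = √(2·1.687×10^6/(0.467·156·2.44))
V_stall = √18980 = 138 m/s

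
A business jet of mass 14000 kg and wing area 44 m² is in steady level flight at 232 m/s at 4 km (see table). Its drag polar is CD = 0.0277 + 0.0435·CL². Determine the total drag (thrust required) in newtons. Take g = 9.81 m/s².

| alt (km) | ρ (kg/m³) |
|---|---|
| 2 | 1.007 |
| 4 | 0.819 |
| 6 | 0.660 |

D = 27700 N

At 4 km, from the table: ρ = 0.819 kg/m³.
Weight W = mg = 14000 × 9.81 = 1.3734×10^5 N; in level flight L = W.
Dynamic pressure q = 0.5 × 0.819 × 232² = 22040 Pa.
Required CL = L/(qS) = 1.3734×10^5/(22040·44) = 0.1416.
CD = 0.0277 + 0.0435 × 0.1416² = 0.02857.
D = q·S·CD = 22040 × 44 × 0.02857 = 27710 N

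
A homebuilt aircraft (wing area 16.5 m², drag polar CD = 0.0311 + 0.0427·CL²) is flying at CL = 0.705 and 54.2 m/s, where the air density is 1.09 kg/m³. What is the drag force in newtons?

D = 1380 N

CD = 0.0311 + 0.0427 × 0.705² = 0.05232
D = ½ρv²S·CD = ½ × 1.09 × 54.2² × 16.5 × 0.05232 = 1380 N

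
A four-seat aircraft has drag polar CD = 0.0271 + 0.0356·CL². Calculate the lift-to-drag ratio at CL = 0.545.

L/D = 14.5

CD = 0.0271 + 0.0356 × 0.545² = 0.03767
L/D = CL/CD = 0.545 / 0.03767 = 14.5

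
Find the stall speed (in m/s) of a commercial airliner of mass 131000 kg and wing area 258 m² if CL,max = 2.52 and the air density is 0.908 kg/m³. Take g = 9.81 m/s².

Weight W = mg = 131000 × 9.81 = 1.285×10^6 N.
V_stall = √(2W/(ρ·S·CL,max)) = √(2 × 1.285×10^6 / (0.908 × 258 × 2.52))
V_stall = √4354 = 66 m/s

V_stall = 66 m/s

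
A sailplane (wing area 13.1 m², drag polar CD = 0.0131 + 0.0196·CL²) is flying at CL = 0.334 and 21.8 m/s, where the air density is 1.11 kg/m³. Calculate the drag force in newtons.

CD = 0.0131 + 0.0196 × 0.334² = 0.01529
D = ½ρv²S·CD = ½ × 1.11 × 21.8² × 13.1 × 0.01529 = 52.8 N

D = 52.8 N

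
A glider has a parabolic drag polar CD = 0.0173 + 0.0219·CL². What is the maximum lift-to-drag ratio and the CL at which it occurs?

(L/D)max = 25.7, at CL = 0.889

For CD = CD0 + K·CL², (L/D)max occurs at CL* = √(CD0/K) and equals 1/(2√(K·CD0)).
(L/D)max = 1/(2√(0.0219 × 0.0173)) = 1/(2 × 0.01946) = 25.7
CL* = √(0.0173/0.0219) = 0.889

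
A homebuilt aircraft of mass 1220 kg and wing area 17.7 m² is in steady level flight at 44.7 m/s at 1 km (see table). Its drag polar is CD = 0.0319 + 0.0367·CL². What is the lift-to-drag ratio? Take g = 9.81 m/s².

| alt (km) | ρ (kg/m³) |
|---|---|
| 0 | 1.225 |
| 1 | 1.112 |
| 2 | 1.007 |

L/D = 13.4

At 1 km, from the table: ρ = 1.112 kg/m³.
In steady level flight, lift balances weight: W = mg = 1220 × 9.81 = 11968 N.
q = ½ρv² = ½ × 1.112 × 44.7² = 1111 Pa.
CL = W/(q·S) = 11968 / (1111 × 17.7) = 0.6086.
CD = 0.0319 + 0.0367 × 0.6086² = 0.0455.
L/D = CL/CD = 0.6086 / 0.0455 = 13.4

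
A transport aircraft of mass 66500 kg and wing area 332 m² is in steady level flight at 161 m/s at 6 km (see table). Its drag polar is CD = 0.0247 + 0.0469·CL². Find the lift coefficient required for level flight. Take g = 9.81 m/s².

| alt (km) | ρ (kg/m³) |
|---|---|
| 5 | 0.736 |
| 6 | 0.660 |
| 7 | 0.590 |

At 6 km, from the table: ρ = 0.660 kg/m³.
In steady level flight, lift balances weight: W = mg = 66500 × 9.81 = 6.5236×10^5 N.
Dynamic pressure q = 0.5 × 0.66 × 161² = 8554 Pa.
CL = 2W/(ρv²S) = 2×6.5236×10^5/(0.66×161²×332) = 0.2297.

CL = 0.23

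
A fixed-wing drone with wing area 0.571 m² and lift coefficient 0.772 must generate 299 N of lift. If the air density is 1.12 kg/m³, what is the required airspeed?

L = ½ρv²S·CL ⇒ v = √(2L/(ρ·S·CL))
v = √(2 × 299 / (1.12 × 0.571 × 0.772)) = √1211 = 34.8 m/s

v = 34.8 m/s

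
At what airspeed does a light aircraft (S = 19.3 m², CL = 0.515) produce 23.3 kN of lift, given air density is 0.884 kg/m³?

L = ½ρv²S·CL ⇒ v = √(2L/(ρ·S·CL))
v = √(2 × 23300 / (0.884 × 19.3 × 0.515)) = √5304 = 72.8 m/s

v = 72.8 m/s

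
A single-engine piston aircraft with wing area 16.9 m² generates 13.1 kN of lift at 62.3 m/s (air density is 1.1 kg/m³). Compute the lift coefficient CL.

CL = 0.363

From L = ½ρv²S·CL, rearranging gives CL = 2L/(ρv²S).
CL = 2 × 13100 / (1.1 × 62.3² × 16.9) = 0.363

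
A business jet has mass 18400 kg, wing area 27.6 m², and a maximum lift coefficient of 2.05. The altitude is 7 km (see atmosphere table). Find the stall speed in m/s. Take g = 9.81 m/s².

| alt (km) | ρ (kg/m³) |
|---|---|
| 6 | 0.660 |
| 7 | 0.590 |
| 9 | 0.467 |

V_stall = 104 m/s

At 7 km, from the table: ρ = 0.590 kg/m³.
Weight W = mg = 18400 × 9.81 = 1.805×10^5 N.
From L = ½ρV²S·CL,max = W: V_stall = √(2W/(ρSCL,max)) = √(2·1.805×10^5/(0.59·27.6·2.05))
V_stall = √10810 = 104 m/s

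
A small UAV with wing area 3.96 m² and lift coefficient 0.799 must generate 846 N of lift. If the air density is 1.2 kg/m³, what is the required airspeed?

v = 21.1 m/s

L = ½ρv²S·CL ⇒ v = √(2L/(ρ·S·CL))
v = √(2 × 846 / (1.2 × 3.96 × 0.799)) = √445.6 = 21.1 m/s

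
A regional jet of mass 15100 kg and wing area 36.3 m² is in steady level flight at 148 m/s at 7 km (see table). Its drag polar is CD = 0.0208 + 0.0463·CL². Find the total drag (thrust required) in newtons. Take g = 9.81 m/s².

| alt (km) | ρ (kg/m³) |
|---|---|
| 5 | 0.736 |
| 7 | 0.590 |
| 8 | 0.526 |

At 7 km, from the table: ρ = 0.590 kg/m³.
Level flight ⇒ L = W = m·g = 15100 × 9.81 = 1.4813×10^5 N.
Dynamic pressure q = 0.5 × 0.59 × 148² = 6462 Pa.
CL = 2W/(ρv²S) = 2×1.4813×10^5/(0.59×148²×36.3) = 0.6315.
CD = 0.0208 + 0.0463 × 0.6315² = 0.03927.
D = q·S·CD = 6462 × 36.3 × 0.03927 = 9210 N

D = 9210 N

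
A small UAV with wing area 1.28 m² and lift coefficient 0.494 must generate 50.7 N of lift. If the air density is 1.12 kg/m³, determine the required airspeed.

L = ½ρv²S·CL ⇒ v = √(2L/(ρ·S·CL))
v = √(2 × 50.7 / (1.12 × 1.28 × 0.494)) = √143.2 = 12 m/s

v = 12 m/s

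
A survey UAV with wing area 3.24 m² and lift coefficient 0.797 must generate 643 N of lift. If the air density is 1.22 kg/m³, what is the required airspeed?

v = 20.2 m/s

L = ½ρv²S·CL ⇒ v = √(2L/(ρ·S·CL))
v = √(2 × 643 / (1.22 × 3.24 × 0.797)) = √408.2 = 20.2 m/s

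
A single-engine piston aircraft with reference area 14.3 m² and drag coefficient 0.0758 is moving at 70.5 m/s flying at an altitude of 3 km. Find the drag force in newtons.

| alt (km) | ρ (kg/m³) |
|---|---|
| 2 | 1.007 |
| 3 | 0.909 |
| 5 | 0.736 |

At 3 km, from the table: ρ = 0.909 kg/m³.
D = ½ρv²S·CD = ½ × 0.909 × 70.5² × 14.3 × 0.0758 = 2450 N

D = 2450 N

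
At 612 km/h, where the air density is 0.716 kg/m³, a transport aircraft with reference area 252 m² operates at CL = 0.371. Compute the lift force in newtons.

L = 9.67×10^5 N

Convert speed: v = 612 km/h ÷ 3.6 = 170 m/s.
L = ½ρv²S·CL = ½ × 0.716 × 170² × 252 × 0.371 = 9.67×10^5 N ≈ 967 kN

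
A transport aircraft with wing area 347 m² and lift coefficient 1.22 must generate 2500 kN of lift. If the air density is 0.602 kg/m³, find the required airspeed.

v = 140 m/s

L = ½ρv²S·CL ⇒ v = √(2L/(ρ·S·CL))
v = √(2 × 2.5×10^6 / (0.602 × 347 × 1.22)) = √19620 = 140 m/s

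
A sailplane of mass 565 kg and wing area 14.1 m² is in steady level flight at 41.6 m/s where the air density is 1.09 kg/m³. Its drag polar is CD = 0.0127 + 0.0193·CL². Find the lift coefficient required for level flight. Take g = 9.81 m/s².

In steady level flight, lift balances weight: W = mg = 565 × 9.81 = 5542.7 N.
Dynamic pressure q = 0.5 × 1.09 × 41.6² = 943.2 Pa.
CL = 2W/(ρv²S) = 2×5542.7/(1.09×41.6²×14.1) = 0.4168.

CL = 0.417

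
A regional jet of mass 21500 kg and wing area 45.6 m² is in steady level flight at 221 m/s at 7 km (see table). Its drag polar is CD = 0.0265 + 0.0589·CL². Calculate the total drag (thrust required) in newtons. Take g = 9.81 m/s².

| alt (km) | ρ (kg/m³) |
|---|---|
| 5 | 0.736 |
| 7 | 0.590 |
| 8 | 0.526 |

At 7 km, from the table: ρ = 0.590 kg/m³.
Level flight ⇒ L = W = m·g = 21500 × 9.81 = 2.1092×10^5 N.
Dynamic pressure q = 0.5 × 0.59 × 221² = 14410 Pa.
CL = 2W/(ρv²S) = 2×2.1092×10^5/(0.59×221²×45.6) = 0.321.
CD = 0.0265 + 0.0589 × 0.321² = 0.03257.
D = q·S·CD = 14410 × 45.6 × 0.03257 = 21400 N

D = 21400 N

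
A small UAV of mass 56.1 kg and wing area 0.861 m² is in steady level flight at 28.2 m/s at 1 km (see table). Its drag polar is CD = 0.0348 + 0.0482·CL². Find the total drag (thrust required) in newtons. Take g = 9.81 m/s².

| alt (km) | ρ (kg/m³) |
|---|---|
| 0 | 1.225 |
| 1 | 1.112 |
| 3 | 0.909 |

D = 51.6 N

At 1 km, from the table: ρ = 1.112 kg/m³.
Level flight ⇒ L = W = m·g = 56.1 × 9.81 = 550.34 N.
Dynamic pressure q = 0.5 × 1.112 × 28.2² = 442.2 Pa.
CL = 2W/(ρv²S) = 2×550.34/(1.112×28.2²×0.861) = 1.446.
CD = 0.0348 + 0.0482 × 1.446² = 0.1355.
D = q·S·CD = 442.2 × 0.861 × 0.1355 = 51.6 N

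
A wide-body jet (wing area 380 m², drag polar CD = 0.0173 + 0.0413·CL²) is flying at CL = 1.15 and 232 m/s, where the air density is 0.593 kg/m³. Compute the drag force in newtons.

D = 4.36×10^5 N

CD = 0.0173 + 0.0413 × 1.15² = 0.07192
D = ½ρv²S·CD = ½ × 0.593 × 232² × 380 × 0.07192 = 4.36×10^5 N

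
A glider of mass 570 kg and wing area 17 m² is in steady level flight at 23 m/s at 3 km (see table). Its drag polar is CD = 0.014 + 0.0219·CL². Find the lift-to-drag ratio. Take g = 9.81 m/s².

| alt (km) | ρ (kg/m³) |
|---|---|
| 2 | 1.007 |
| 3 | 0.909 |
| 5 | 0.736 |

At 3 km, from the table: ρ = 0.909 kg/m³.
In steady level flight, lift balances weight: W = mg = 570 × 9.81 = 5591.7 N.
q = ½ρv² = ½ × 0.909 × 23² = 240.4 Pa.
Required CL = L/(qS) = 5591.7/(240.4·17) = 1.368.
CD = 0.014 + 0.0219 × 1.368² = 0.05499.
L/D = CL/CD = 1.368 / 0.05499 = 24.9

L/D = 24.9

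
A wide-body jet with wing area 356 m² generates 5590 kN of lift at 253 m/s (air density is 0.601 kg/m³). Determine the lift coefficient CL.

CL = 0.816

From L = ½ρv²S·CL, rearranging gives CL = 2L/(ρv²S).
CL = 2 × 5.59×10^6 / (0.601 × 253² × 356) = 0.816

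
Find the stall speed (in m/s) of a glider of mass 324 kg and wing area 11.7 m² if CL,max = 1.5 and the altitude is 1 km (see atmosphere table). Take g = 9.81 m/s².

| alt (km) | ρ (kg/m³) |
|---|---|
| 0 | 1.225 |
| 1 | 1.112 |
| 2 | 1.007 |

At 1 km, from the table: ρ = 1.112 kg/m³.
Weight W = mg = 324 × 9.81 = 3178 N.
V_stall = √(2W/(ρ·S·CL,max)) = √(2 × 3178 / (1.112 × 11.7 × 1.5))
V_stall = √325.7 = 18 m/s

V_stall = 18 m/s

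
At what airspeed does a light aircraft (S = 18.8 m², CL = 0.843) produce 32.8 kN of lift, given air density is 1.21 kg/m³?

v = 58.5 m/s

L = ½ρv²S·CL ⇒ v = √(2L/(ρ·S·CL))
v = √(2 × 32800 / (1.21 × 18.8 × 0.843)) = √3421 = 58.5 m/s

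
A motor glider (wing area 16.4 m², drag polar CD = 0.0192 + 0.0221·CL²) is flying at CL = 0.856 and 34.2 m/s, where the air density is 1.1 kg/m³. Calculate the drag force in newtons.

D = 373 N

CD = 0.0192 + 0.0221 × 0.856² = 0.03539
D = ½ρv²S·CD = ½ × 1.1 × 34.2² × 16.4 × 0.03539 = 373 N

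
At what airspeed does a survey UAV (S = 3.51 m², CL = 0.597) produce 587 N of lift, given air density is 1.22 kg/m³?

v = 21.4 m/s

L = ½ρv²S·CL ⇒ v = √(2L/(ρ·S·CL))
v = √(2 × 587 / (1.22 × 3.51 × 0.597)) = √459.2 = 21.4 m/s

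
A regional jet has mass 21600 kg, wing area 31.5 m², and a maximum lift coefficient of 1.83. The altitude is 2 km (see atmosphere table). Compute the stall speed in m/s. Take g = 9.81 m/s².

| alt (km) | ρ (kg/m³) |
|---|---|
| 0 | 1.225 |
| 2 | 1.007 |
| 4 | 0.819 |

V_stall = 85.4 m/s

At 2 km, from the table: ρ = 1.007 kg/m³.
Stall occurs when L = W at CL,max. W = mg = 21600 × 9.81 = 2.119×10^5 N.
V_stall = √(2W/(ρ·S·CL,max)) = √(2 × 2.119×10^5 / (1.007 × 31.5 × 1.83))
V_stall = √7301 = 85.4 m/s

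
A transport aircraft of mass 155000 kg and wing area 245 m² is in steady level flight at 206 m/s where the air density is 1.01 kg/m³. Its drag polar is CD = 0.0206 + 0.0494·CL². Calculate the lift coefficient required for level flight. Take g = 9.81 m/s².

Weight W = mg = 155000 × 9.81 = 1.5206×10^6 N; in level flight L = W.
Dynamic pressure q = 0.5 × 1.01 × 206² = 21430 Pa.
CL = 2W/(ρv²S) = 2×1.5206×10^6/(1.01×206²×245) = 0.2896.

CL = 0.29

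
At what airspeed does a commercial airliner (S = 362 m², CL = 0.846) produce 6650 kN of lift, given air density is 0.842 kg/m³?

v = 227 m/s

L = ½ρv²S·CL ⇒ v = √(2L/(ρ·S·CL))
v = √(2 × 6.65×10^6 / (0.842 × 362 × 0.846)) = √51580 = 227 m/s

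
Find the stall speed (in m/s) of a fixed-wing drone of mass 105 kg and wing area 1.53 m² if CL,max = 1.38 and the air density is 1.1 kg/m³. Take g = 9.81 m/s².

Stall occurs when L = W at CL,max. W = mg = 105 × 9.81 = 1030 N.
V_stall = √(2W/(ρ·S·CL,max)) = √(2 × 1030 / (1.1 × 1.53 × 1.38))
V_stall = √887 = 29.8 m/s

V_stall = 29.8 m/s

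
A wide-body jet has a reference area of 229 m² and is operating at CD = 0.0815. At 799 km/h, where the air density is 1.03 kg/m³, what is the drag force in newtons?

D = 4.73×10^5 N

Convert speed: v = 799 km/h ÷ 3.6 = 221.9 m/s.
D = ½ρv²S·CD = ½ × 1.03 × 221.9² × 229 × 0.0815 = 4.73×10^5 N ≈ 473 kN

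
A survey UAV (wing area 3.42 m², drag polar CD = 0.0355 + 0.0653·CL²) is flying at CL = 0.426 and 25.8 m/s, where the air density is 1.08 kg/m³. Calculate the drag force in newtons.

CD = 0.0355 + 0.0653 × 0.426² = 0.04735
D = ½ρv²S·CD = ½ × 1.08 × 25.8² × 3.42 × 0.04735 = 58.2 N

D = 58.2 N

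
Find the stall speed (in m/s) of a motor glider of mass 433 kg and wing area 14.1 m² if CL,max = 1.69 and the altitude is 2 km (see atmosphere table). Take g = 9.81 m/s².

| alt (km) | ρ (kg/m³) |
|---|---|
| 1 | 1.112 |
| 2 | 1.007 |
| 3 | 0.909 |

At 2 km, from the table: ρ = 1.007 kg/m³.
Weight W = mg = 433 × 9.81 = 4248 N.
V_stall = √(2W/(ρ·S·CL,max)) = √(2 × 4248 / (1.007 × 14.1 × 1.69))
V_stall = √354 = 18.8 m/s

V_stall = 18.8 m/s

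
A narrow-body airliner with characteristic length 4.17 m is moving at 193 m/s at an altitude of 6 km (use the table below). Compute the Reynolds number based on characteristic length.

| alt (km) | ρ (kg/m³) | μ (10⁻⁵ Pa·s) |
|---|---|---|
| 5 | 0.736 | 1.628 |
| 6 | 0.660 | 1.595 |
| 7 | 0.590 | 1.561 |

At 6 km, from the table: ρ = 0.660 kg/m³, μ = 1.595×10⁻⁵ Pa·s.
Re = ρ·v·c/μ = 0.66 × 193 × 4.17 / (1.595×10⁻⁵) = 3.33×10^7

Re = 3.33×10^7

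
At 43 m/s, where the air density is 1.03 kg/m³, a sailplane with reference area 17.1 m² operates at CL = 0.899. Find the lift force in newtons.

L = 14600 N

L = ½ρv²S·CL = ½ × 1.03 × 43² × 17.1 × 0.899 = 14600 N ≈ 14.6 kN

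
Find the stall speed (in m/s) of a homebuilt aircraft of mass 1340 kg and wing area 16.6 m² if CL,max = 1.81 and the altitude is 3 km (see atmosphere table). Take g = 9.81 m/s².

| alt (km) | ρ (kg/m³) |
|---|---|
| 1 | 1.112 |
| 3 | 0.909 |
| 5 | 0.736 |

At 3 km, from the table: ρ = 0.909 kg/m³.
Stall occurs when L = W at CL,max. W = mg = 1340 × 9.81 = 13150 N.
From L = ½ρV²S·CL,max = W: V_stall = √(2W/(ρSCL,max)) = √(2·13150/(0.909·16.6·1.81))
V_stall = √962.6 = 31 m/s

V_stall = 31 m/s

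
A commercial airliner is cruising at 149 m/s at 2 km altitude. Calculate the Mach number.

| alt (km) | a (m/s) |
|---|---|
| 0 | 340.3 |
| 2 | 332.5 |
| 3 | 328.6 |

At 2 km, from the table: a = 332.5 m/s.
M = v/a = 149 / 332.5 = 0.448

M = 0.448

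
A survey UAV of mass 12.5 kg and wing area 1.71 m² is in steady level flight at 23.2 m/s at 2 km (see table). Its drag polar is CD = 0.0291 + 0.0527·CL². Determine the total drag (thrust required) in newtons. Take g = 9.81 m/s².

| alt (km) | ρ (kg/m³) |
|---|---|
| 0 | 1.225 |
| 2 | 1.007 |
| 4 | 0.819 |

D = 15.2 N

At 2 km, from the table: ρ = 1.007 kg/m³.
Weight W = mg = 12.5 × 9.81 = 122.62 N; in level flight L = W.
q = ½ρv² = ½ × 1.007 × 23.2² = 271 Pa.
CL = 2W/(ρv²S) = 2×122.62/(1.007×23.2²×1.71) = 0.2646.
CD = 0.0291 + 0.0527 × 0.2646² = 0.03279.
D = q·S·CD = 271 × 1.71 × 0.03279 = 15.2 N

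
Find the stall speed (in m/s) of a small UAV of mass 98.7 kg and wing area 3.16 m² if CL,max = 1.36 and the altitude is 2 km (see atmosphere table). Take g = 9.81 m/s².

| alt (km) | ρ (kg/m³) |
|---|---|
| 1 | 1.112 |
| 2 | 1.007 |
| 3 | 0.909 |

At 2 km, from the table: ρ = 1.007 kg/m³.
Stall occurs when L = W at CL,max. W = mg = 98.7 × 9.81 = 968.2 N.
V_stall = √(2W/(ρ·S·CL,max)) = √(2 × 968.2 / (1.007 × 3.16 × 1.36))
V_stall = √447.5 = 21.2 m/s

V_stall = 21.2 m/s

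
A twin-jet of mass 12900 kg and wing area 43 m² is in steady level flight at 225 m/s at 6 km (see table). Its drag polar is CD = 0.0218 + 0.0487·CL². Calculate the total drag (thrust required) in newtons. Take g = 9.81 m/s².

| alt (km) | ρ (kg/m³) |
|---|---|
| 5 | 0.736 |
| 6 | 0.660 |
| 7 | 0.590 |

D = 16700 N

At 6 km, from the table: ρ = 0.660 kg/m³.
Weight W = mg = 12900 × 9.81 = 1.2655×10^5 N; in level flight L = W.
Dynamic pressure q = 0.5 × 0.66 × 225² = 16710 Pa.
Required CL = L/(qS) = 1.2655×10^5/(16710·43) = 0.1762.
CD = 0.0218 + 0.0487 × 0.1762² = 0.02331.
D = q·S·CD = 16710 × 43 × 0.02331 = 16750 N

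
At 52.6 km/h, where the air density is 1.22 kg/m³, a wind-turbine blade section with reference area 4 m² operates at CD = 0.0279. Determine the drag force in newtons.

D = 14.5 N

Convert speed: v = 52.6 km/h ÷ 3.6 = 14.61 m/s.
D = ½ρv²S·CD = ½ × 1.22 × 14.61² × 4 × 0.0279 = 14.5 N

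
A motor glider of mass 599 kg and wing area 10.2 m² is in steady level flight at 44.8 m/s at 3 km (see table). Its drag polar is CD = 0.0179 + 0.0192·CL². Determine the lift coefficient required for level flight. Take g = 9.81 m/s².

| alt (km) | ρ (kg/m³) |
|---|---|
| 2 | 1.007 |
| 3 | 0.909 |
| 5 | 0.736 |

At 3 km, from the table: ρ = 0.909 kg/m³.
In steady level flight, lift balances weight: W = mg = 599 × 9.81 = 5876.2 N.
q = ½ρv² = ½ × 0.909 × 44.8² = 912.2 Pa.
CL = 2W/(ρv²S) = 2×5876.2/(0.909×44.8²×10.2) = 0.6315.

CL = 0.632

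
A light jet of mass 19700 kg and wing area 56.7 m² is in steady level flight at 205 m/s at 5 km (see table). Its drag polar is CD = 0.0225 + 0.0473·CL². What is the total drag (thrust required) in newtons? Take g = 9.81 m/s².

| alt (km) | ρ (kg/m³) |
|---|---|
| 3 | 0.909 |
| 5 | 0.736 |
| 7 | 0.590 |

At 5 km, from the table: ρ = 0.736 kg/m³.
In steady level flight, lift balances weight: W = mg = 19700 × 9.81 = 1.9326×10^5 N.
q = ½ρv² = ½ × 0.736 × 205² = 15470 Pa.
CL = W/(q·S) = 1.9326×10^5 / (15470 × 56.7) = 0.2204.
CD = 0.0225 + 0.0473 × 0.2204² = 0.0248.
D = q·S·CD = 15470 × 56.7 × 0.0248 = 21740 N

D = 21700 N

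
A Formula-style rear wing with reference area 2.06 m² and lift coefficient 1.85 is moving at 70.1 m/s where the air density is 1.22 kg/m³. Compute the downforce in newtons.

Dynamic pressure q = ½ρv² = ½ × 1.22 × 70.1² = 2998 Pa.
L = q·S·CL = 2998 × 2.06 × 1.85 = 11400 N ≈ 11.4 kN

L = 11400 N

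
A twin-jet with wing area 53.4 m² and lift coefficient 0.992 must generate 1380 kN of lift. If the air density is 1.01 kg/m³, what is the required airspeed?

L = ½ρv²S·CL ⇒ v = √(2L/(ρ·S·CL))
v = √(2 × 1.38×10^6 / (1.01 × 53.4 × 0.992)) = √51590 = 227 m/s

v = 227 m/s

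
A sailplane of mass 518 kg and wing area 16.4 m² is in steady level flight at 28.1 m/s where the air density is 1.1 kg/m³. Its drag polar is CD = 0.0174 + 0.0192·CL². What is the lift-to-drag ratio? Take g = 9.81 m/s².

In steady level flight, lift balances weight: W = mg = 518 × 9.81 = 5081.6 N.
Dynamic pressure q = 0.5 × 1.1 × 28.1² = 434.3 Pa.
CL = W/(q·S) = 5081.6 / (434.3 × 16.4) = 0.7135.
CD = 0.0174 + 0.0192 × 0.7135² = 0.02717.
L/D = CL/CD = 0.7135 / 0.02717 = 26.3

L/D = 26.3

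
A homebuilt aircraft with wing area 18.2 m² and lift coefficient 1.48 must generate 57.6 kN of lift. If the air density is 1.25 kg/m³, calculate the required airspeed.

L = ½ρv²S·CL ⇒ v = √(2L/(ρ·S·CL))
v = √(2 × 57600 / (1.25 × 18.2 × 1.48)) = √3421 = 58.5 m/s

v = 58.5 m/s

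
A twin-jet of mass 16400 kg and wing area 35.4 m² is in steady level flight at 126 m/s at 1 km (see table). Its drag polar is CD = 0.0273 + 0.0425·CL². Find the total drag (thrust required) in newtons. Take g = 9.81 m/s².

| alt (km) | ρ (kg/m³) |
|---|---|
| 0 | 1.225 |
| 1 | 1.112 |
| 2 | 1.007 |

D = 12100 N

At 1 km, from the table: ρ = 1.112 kg/m³.
Level flight ⇒ L = W = m·g = 16400 × 9.81 = 1.6088×10^5 N.
Dynamic pressure q = 0.5 × 1.112 × 126² = 8827 Pa.
CL = 2W/(ρv²S) = 2×1.6088×10^5/(1.112×126²×35.4) = 0.5149.
CD = 0.0273 + 0.0425 × 0.5149² = 0.03857.
D = q·S·CD = 8827 × 35.4 × 0.03857 = 12050 N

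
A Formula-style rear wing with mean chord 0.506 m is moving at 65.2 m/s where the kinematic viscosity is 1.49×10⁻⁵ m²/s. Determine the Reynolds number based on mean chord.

Re = v·c/ν = 65.2 × 0.506 / (1.49×10⁻⁵) = 2.21×10^6

Re = 2.21×10^6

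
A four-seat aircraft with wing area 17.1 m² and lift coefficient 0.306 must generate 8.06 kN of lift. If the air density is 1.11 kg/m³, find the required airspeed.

v = 52.7 m/s

L = ½ρv²S·CL ⇒ v = √(2L/(ρ·S·CL))
v = √(2 × 8060 / (1.11 × 17.1 × 0.306)) = √2775 = 52.7 m/s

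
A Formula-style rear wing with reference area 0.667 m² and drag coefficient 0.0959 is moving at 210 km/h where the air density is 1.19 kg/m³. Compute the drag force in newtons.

Convert speed: v = 210 km/h ÷ 3.6 = 58.33 m/s.
Dynamic pressure q = ½ρv² = ½ × 1.19 × 58.33² = 2025 Pa.
D = q·S·CD = 2025 × 0.667 × 0.0959 = 130 N

D = 130 N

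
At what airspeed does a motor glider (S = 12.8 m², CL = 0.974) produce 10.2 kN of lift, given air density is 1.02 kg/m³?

v = 40.1 m/s

L = ½ρv²S·CL ⇒ v = √(2L/(ρ·S·CL))
v = √(2 × 10200 / (1.02 × 12.8 × 0.974)) = √1604 = 40.1 m/s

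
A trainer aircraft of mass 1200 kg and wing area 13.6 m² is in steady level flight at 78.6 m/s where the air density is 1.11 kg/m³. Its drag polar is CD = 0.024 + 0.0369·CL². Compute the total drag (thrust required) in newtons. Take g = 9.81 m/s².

Weight W = mg = 1200 × 9.81 = 11772 N; in level flight L = W.
Dynamic pressure q = 0.5 × 1.11 × 78.6² = 3429 Pa.
CL = W/(q·S) = 11772 / (3429 × 13.6) = 0.2524.
CD = 0.024 + 0.0369 × 0.2524² = 0.02635.
D = q·S·CD = 3429 × 13.6 × 0.02635 = 1229 N

D = 1230 N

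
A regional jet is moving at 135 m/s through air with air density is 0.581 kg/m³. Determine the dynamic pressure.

q = 5290 Pa

q = ½ρv² = ½ × 0.581 × 135² = 5290 Pa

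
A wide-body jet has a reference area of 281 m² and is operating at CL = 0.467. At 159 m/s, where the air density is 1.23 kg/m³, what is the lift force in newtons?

L = 2.04×10^6 N

Dynamic pressure q = ½ρv² = ½ × 1.23 × 159² = 15550 Pa.
L = q·S·CL = 15550 × 281 × 0.467 = 2.04×10^6 N ≈ 2040 kN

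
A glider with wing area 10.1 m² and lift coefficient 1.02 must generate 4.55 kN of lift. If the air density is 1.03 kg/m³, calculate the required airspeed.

L = ½ρv²S·CL ⇒ v = √(2L/(ρ·S·CL))
v = √(2 × 4550 / (1.03 × 10.1 × 1.02)) = √857.6 = 29.3 m/s

v = 29.3 m/s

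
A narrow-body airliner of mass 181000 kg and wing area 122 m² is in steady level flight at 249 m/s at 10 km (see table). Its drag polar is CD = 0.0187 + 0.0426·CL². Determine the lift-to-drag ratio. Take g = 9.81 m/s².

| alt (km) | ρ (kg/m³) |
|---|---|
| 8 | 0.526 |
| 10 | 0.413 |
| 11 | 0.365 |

At 10 km, from the table: ρ = 0.413 kg/m³.
In steady level flight, lift balances weight: W = mg = 181000 × 9.81 = 1.7756×10^6 N.
Dynamic pressure q = 0.5 × 0.413 × 249² = 12800 Pa.
Required CL = L/(qS) = 1.7756×10^6/(12800·122) = 1.137.
CD = 0.0187 + 0.0426 × 1.137² = 0.07375.
L/D = CL/CD = 1.137 / 0.07375 = 15.4

L/D = 15.4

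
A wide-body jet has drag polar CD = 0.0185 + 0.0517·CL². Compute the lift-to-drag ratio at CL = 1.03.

CD = 0.0185 + 0.0517 × 1.03² = 0.07335
L/D = CL/CD = 1.03 / 0.07335 = 14

L/D = 14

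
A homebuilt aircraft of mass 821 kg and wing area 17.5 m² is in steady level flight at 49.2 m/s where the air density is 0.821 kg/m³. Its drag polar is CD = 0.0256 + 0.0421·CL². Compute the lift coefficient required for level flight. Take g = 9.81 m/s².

Level flight ⇒ L = W = m·g = 821 × 9.81 = 8054 N.
q = ½ρv² = ½ × 0.821 × 49.2² = 993.7 Pa.
Required CL = L/(qS) = 8054/(993.7·17.5) = 0.4632.

CL = 0.463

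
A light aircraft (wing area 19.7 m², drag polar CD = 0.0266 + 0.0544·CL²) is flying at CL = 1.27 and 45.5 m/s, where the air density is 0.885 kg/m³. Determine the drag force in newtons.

D = 2060 N

CD = 0.0266 + 0.0544 × 1.27² = 0.1143
D = ½ρv²S·CD = ½ × 0.885 × 45.5² × 19.7 × 0.1143 = 2060 N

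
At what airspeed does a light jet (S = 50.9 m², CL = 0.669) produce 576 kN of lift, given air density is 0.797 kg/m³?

v = 206 m/s

L = ½ρv²S·CL ⇒ v = √(2L/(ρ·S·CL))
v = √(2 × 5.76×10^5 / (0.797 × 50.9 × 0.669)) = √42450 = 206 m/s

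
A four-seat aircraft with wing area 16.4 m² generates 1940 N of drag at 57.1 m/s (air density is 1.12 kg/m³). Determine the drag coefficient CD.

From D = ½ρv²S·CD, rearranging gives CD = 2D/(ρv²S).
CD = 2 × 1940 / (1.12 × 57.1² × 16.4) = 0.0648

CD = 0.0648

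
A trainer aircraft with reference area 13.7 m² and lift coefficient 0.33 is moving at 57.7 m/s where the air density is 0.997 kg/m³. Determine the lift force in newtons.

L = 7500 N

L = ½ρv²S·CL = ½ × 0.997 × 57.7² × 13.7 × 0.33 = 7500 N ≈ 7.5 kN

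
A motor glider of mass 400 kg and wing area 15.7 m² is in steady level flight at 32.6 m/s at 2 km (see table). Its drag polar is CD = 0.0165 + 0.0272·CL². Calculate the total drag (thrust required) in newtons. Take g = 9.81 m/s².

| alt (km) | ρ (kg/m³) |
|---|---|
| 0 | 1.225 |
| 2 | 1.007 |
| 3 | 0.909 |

At 2 km, from the table: ρ = 1.007 kg/m³.
In steady level flight, lift balances weight: W = mg = 400 × 9.81 = 3924 N.
q = ½ρv² = ½ × 1.007 × 32.6² = 535.1 Pa.
CL = 2W/(ρv²S) = 2×3924/(1.007×32.6²×15.7) = 0.4671.
CD = 0.0165 + 0.0272 × 0.4671² = 0.02243.
D = q·S·CD = 535.1 × 15.7 × 0.02243 = 188.5 N

D = 188 N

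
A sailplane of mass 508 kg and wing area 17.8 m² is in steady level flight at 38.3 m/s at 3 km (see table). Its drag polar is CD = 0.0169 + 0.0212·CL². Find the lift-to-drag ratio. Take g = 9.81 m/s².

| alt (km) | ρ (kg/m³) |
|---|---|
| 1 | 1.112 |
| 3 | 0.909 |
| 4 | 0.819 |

At 3 km, from the table: ρ = 0.909 kg/m³.
Level flight ⇒ L = W = m·g = 508 × 9.81 = 4983.5 N.
Dynamic pressure q = 0.5 × 0.909 × 38.3² = 666.7 Pa.
Required CL = L/(qS) = 4983.5/(666.7·17.8) = 0.4199.
CD = 0.0169 + 0.0212 × 0.4199² = 0.02064.
L/D = CL/CD = 0.4199 / 0.02064 = 20.3

L/D = 20.3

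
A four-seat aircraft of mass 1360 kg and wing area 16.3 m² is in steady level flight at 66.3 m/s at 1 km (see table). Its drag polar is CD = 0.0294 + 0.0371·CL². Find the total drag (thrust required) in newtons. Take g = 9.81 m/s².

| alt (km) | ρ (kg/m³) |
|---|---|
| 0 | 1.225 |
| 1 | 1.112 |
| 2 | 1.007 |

D = 1340 N

At 1 km, from the table: ρ = 1.112 kg/m³.
In steady level flight, lift balances weight: W = mg = 1360 × 9.81 = 13342 N.
q = ½ρv² = ½ × 1.112 × 66.3² = 2444 Pa.
Required CL = L/(qS) = 13342/(2444·16.3) = 0.3349.
CD = 0.0294 + 0.0371 × 0.3349² = 0.03356.
D = q·S·CD = 2444 × 16.3 × 0.03356 = 1337 N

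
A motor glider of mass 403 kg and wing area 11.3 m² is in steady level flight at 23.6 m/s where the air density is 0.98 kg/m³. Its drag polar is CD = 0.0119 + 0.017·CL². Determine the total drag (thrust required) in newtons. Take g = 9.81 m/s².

D = 123 N

Weight W = mg = 403 × 9.81 = 3953.4 N; in level flight L = W.
q = ½ρv² = ½ × 0.98 × 23.6² = 272.9 Pa.
CL = 2W/(ρv²S) = 2×3953.4/(0.98×23.6²×11.3) = 1.282.
CD = 0.0119 + 0.017 × 1.282² = 0.03984.
D = q·S·CD = 272.9 × 11.3 × 0.03984 = 122.9 N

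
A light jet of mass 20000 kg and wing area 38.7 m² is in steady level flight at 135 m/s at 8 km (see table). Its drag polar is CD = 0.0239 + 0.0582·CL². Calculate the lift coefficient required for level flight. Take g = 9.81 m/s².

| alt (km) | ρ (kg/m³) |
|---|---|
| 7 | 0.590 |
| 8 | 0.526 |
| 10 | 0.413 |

CL = 1.06

At 8 km, from the table: ρ = 0.526 kg/m³.
In steady level flight, lift balances weight: W = mg = 20000 × 9.81 = 1.962×10^5 N.
Dynamic pressure q = 0.5 × 0.526 × 135² = 4793 Pa.
CL = W/(q·S) = 1.962×10^5 / (4793 × 38.7) = 1.058.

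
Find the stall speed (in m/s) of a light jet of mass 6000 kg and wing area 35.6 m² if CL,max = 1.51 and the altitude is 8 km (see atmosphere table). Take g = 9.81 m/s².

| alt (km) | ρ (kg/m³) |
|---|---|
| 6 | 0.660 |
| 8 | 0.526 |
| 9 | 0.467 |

At 8 km, from the table: ρ = 0.526 kg/m³.
Weight W = mg = 6000 × 9.81 = 58860 N.
V_stall = √(2W/(ρ·S·CL,max)) = √(2 × 58860 / (0.526 × 35.6 × 1.51))
V_stall = √4163 = 64.5 m/s

V_stall = 64.5 m/s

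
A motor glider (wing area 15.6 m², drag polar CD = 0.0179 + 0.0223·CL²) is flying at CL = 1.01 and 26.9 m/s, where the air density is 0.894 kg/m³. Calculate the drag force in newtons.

CD = 0.0179 + 0.0223 × 1.01² = 0.04065
D = ½ρv²S·CD = ½ × 0.894 × 26.9² × 15.6 × 0.04065 = 205 N

D = 205 N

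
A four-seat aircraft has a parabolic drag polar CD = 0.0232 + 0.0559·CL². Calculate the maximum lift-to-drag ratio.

For CD = CD0 + K·CL², (L/D)max occurs at CL* = √(CD0/K) and equals 1/(2√(K·CD0)).
(L/D)max = 1/(2√(0.0559 × 0.0232)) = 1/(2 × 0.03601) = 13.9

(L/D)max = 13.9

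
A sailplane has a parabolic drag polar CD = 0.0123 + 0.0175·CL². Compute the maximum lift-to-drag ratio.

(L/D)max = 34.1

For CD = CD0 + K·CL², (L/D)max occurs at CL* = √(CD0/K) and equals 1/(2√(K·CD0)).
(L/D)max = 1/(2√(0.0175 × 0.0123)) = 1/(2 × 0.01467) = 34.1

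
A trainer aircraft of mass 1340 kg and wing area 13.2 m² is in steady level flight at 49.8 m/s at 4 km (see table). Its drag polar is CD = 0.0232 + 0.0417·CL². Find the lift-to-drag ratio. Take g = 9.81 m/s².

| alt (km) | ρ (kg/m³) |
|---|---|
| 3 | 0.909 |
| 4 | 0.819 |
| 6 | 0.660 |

At 4 km, from the table: ρ = 0.819 kg/m³.
Weight W = mg = 1340 × 9.81 = 13145 N; in level flight L = W.
Dynamic pressure q = 0.5 × 0.819 × 49.8² = 1016 Pa.
CL = W/(q·S) = 13145 / (1016 × 13.2) = 0.9806.
CD = 0.0232 + 0.0417 × 0.9806² = 0.0633.
L/D = CL/CD = 0.9806 / 0.0633 = 15.5

L/D = 15.5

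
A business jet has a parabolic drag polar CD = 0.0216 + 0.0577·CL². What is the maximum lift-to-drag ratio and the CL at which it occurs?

For CD = CD0 + K·CL², (L/D)max occurs at CL* = √(CD0/K) and equals 1/(2√(K·CD0)).
(L/D)max = 1/(2√(0.0577 × 0.0216)) = 1/(2 × 0.0353) = 14.2
CL* = √(0.0216/0.0577) = 0.612

(L/D)max = 14.2, at CL = 0.612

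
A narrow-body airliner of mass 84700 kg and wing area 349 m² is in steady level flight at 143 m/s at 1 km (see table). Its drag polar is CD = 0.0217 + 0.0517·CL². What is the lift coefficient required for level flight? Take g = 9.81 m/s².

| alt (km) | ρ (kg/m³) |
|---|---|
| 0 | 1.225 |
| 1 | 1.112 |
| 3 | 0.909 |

At 1 km, from the table: ρ = 1.112 kg/m³.
Weight W = mg = 84700 × 9.81 = 8.3091×10^5 N; in level flight L = W.
q = ½ρv² = ½ × 1.112 × 143² = 11370 Pa.
CL = 2W/(ρv²S) = 2×8.3091×10^5/(1.112×143²×349) = 0.2094.

CL = 0.209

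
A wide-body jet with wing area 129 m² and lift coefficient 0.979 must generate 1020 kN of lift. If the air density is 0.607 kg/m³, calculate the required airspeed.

L = ½ρv²S·CL ⇒ v = √(2L/(ρ·S·CL))
v = √(2 × 1.02×10^6 / (0.607 × 129 × 0.979)) = √26610 = 163 m/s

v = 163 m/s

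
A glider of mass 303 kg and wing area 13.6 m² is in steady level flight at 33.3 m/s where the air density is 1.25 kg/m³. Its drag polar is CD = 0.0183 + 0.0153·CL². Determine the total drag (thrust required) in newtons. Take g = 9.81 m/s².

Level flight ⇒ L = W = m·g = 303 × 9.81 = 2972.4 N.
Dynamic pressure q = 0.5 × 1.25 × 33.3² = 693.1 Pa.
Required CL = L/(qS) = 2972.4/(693.1·13.6) = 0.3154.
CD = 0.0183 + 0.0153 × 0.3154² = 0.01982.
D = q·S·CD = 693.1 × 13.6 × 0.01982 = 186.8 N

D = 187 N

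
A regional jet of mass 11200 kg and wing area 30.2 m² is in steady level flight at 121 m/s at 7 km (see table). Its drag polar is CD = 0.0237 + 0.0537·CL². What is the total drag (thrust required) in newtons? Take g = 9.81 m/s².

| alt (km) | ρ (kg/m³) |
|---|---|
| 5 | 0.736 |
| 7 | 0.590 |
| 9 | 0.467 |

D = 8060 N

At 7 km, from the table: ρ = 0.590 kg/m³.
Weight W = mg = 11200 × 9.81 = 1.0987×10^5 N; in level flight L = W.
q = ½ρv² = ½ × 0.59 × 121² = 4319 Pa.
Required CL = L/(qS) = 1.0987×10^5/(4319·30.2) = 0.8423.
CD = 0.0237 + 0.0537 × 0.8423² = 0.0618.
D = q·S·CD = 4319 × 30.2 × 0.0618 = 8061 N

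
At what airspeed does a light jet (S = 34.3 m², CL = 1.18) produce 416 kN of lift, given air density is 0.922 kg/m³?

L = ½ρv²S·CL ⇒ v = √(2L/(ρ·S·CL))
v = √(2 × 4.16×10^5 / (0.922 × 34.3 × 1.18)) = √22300 = 149 m/s

v = 149 m/s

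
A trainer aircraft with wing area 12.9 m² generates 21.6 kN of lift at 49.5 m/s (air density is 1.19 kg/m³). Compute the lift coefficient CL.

CL = 1.15

From L = ½ρv²S·CL, rearranging gives CL = 2L/(ρv²S).
CL = 2 × 21600 / (1.19 × 49.5² × 12.9) = 1.15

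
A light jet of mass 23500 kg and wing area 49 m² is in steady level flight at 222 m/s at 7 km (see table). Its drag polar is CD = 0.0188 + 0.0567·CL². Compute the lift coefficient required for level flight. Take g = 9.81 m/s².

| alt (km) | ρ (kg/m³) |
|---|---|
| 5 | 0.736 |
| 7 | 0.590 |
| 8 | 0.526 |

At 7 km, from the table: ρ = 0.590 kg/m³.
Level flight ⇒ L = W = m·g = 23500 × 9.81 = 2.3054×10^5 N.
q = ½ρv² = ½ × 0.59 × 222² = 14540 Pa.
CL = 2W/(ρv²S) = 2×2.3054×10^5/(0.59×222²×49) = 0.3236.

CL = 0.324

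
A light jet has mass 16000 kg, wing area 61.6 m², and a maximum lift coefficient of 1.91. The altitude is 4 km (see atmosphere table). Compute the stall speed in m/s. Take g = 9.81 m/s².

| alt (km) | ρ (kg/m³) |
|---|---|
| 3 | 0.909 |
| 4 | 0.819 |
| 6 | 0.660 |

V_stall = 57.1 m/s

At 4 km, from the table: ρ = 0.819 kg/m³.
Stall occurs when L = W at CL,max. W = mg = 16000 × 9.81 = 1.57×10^5 N.
From L = ½ρV²S·CL,max = W: V_stall = √(2W/(ρSCL,max)) = √(2·1.57×10^5/(0.819·61.6·1.91))
V_stall = √3258 = 57.1 m/s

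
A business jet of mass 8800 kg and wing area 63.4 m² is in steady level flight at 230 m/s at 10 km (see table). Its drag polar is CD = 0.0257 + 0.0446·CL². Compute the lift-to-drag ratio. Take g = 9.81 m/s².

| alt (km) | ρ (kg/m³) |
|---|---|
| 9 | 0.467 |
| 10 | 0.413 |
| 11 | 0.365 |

L/D = 4.72

At 10 km, from the table: ρ = 0.413 kg/m³.
In steady level flight, lift balances weight: W = mg = 8800 × 9.81 = 86328 N.
Dynamic pressure q = 0.5 × 0.413 × 230² = 10920 Pa.
CL = W/(q·S) = 86328 / (10920 × 63.4) = 0.1246.
CD = 0.0257 + 0.0446 × 0.1246² = 0.02639.
L/D = CL/CD = 0.1246 / 0.02639 = 4.72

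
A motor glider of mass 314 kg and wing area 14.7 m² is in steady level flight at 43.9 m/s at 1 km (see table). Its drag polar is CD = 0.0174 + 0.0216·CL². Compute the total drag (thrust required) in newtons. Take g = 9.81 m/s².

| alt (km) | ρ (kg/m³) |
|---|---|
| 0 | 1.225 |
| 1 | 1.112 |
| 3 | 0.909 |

At 1 km, from the table: ρ = 1.112 kg/m³.
Weight W = mg = 314 × 9.81 = 3080.3 N; in level flight L = W.
q = ½ρv² = ½ × 1.112 × 43.9² = 1072 Pa.
CL = W/(q·S) = 3080.3 / (1072 × 14.7) = 0.1956.
CD = 0.0174 + 0.0216 × 0.1956² = 0.01823.
D = q·S·CD = 1072 × 14.7 × 0.01823 = 287.1 N

D = 287 N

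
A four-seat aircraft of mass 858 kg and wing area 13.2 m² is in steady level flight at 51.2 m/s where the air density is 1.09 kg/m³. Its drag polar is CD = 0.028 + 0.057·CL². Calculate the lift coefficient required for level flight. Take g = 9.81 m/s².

Weight W = mg = 858 × 9.81 = 8417 N; in level flight L = W.
q = ½ρv² = ½ × 1.09 × 51.2² = 1429 Pa.
CL = 2W/(ρv²S) = 2×8417/(1.09×51.2²×13.2) = 0.4463.

CL = 0.446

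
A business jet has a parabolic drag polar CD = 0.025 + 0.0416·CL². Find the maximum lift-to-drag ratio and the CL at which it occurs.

(L/D)max = 15.5, at CL = 0.775

For CD = CD0 + K·CL², (L/D)max occurs at CL* = √(CD0/K) and equals 1/(2√(K·CD0)).
(L/D)max = 1/(2√(0.0416 × 0.025)) = 1/(2 × 0.03225) = 15.5
CL* = √(0.025/0.0416) = 0.775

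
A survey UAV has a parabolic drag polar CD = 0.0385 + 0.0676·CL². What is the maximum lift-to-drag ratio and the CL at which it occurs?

(L/D)max = 9.8, at CL = 0.755

For CD = CD0 + K·CL², (L/D)max occurs at CL* = √(CD0/K) and equals 1/(2√(K·CD0)).
(L/D)max = 1/(2√(0.0676 × 0.0385)) = 1/(2 × 0.05102) = 9.8
CL* = √(0.0385/0.0676) = 0.755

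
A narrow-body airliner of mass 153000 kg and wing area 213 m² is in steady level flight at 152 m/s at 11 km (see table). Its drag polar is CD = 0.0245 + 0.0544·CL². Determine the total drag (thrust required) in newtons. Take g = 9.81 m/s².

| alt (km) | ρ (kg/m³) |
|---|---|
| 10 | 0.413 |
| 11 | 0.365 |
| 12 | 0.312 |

D = 1.58×10^5 N

At 11 km, from the table: ρ = 0.365 kg/m³.
In steady level flight, lift balances weight: W = mg = 153000 × 9.81 = 1.5009×10^6 N.
Dynamic pressure q = 0.5 × 0.365 × 152² = 4216 Pa.
CL = W/(q·S) = 1.5009×10^6 / (4216 × 213) = 1.671.
CD = 0.0245 + 0.0544 × 1.671² = 0.1764.
D = q·S·CD = 4216 × 213 × 0.1764 = 1.585×10^5 N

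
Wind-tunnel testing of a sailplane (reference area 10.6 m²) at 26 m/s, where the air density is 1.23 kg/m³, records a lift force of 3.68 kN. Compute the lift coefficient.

CL = 0.835

From L = ½ρv²S·CL, rearranging gives CL = 2L/(ρv²S).
CL = 2 × 3680 / (1.23 × 26² × 10.6) = 0.835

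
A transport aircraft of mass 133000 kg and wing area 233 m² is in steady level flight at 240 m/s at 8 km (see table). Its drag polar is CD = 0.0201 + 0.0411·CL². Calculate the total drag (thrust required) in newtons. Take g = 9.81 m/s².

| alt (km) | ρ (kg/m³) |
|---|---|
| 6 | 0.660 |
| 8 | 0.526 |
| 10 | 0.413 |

At 8 km, from the table: ρ = 0.526 kg/m³.
In steady level flight, lift balances weight: W = mg = 133000 × 9.81 = 1.3047×10^6 N.
Dynamic pressure q = 0.5 × 0.526 × 240² = 15150 Pa.
CL = W/(q·S) = 1.3047×10^6 / (15150 × 233) = 0.3696.
CD = 0.0201 + 0.0411 × 0.3696² = 0.02572.
D = q·S·CD = 15150 × 233 × 0.02572 = 90770 N

D = 90800 N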